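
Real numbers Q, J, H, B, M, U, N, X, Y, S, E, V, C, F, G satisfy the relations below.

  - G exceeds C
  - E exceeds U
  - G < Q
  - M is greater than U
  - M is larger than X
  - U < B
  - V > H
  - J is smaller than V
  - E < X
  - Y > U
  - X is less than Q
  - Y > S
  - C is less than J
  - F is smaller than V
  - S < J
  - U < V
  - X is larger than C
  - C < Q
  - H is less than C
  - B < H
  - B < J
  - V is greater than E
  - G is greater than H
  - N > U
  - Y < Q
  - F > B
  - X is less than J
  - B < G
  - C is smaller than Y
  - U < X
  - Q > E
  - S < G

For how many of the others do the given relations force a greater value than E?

From E the given relations immediately reach X, Q, V.
From those, J, M — 5 in total.
No other element is forced above E by the given relations, so the count is 5.

5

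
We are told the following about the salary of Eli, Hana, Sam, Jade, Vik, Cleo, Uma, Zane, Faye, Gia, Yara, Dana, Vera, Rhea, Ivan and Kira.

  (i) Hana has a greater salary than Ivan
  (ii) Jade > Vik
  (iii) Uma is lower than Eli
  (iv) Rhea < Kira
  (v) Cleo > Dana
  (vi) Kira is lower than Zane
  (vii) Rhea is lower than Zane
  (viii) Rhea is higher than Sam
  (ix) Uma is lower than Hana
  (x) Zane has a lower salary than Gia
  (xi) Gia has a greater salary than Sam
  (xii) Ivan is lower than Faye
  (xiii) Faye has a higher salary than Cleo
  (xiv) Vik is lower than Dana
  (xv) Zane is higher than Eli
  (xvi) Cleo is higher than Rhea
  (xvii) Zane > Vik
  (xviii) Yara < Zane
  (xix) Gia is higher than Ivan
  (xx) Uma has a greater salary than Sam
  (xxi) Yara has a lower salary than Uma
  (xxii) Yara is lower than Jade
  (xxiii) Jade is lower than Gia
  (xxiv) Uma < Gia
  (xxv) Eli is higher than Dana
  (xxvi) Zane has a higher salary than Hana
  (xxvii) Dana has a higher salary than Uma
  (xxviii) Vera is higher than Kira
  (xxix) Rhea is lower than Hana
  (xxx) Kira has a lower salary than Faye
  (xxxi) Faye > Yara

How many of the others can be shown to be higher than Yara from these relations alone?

9

The elements the relations force above Yara are Uma, Jade, Dana, Hana, Cleo, Eli, Zane, Faye, Gia — no chain reaches any other.
That is 9.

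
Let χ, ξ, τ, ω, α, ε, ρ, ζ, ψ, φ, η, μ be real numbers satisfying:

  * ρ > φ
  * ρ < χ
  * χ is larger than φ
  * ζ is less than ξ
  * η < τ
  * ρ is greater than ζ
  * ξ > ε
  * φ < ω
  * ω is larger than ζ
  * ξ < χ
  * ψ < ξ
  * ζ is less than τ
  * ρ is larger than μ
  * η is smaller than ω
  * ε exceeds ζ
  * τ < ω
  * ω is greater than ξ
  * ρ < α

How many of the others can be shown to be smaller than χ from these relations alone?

7

The elements the relations force below χ are ζ, φ, ψ, ε, μ, ξ, ρ — no chain reaches any other.
That is 7.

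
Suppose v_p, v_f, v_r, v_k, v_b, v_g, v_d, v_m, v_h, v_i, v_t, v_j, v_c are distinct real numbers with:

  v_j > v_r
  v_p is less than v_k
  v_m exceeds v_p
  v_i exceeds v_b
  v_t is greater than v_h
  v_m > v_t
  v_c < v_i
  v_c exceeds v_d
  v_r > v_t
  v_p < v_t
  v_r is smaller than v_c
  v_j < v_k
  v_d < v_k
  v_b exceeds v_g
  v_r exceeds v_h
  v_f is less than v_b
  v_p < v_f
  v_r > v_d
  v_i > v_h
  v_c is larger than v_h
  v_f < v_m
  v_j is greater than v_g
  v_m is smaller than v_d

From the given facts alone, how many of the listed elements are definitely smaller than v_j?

8

From v_j the given relations immediately reach v_g, v_r.
From those, v_h, v_t, v_d — 5 in total.
From those, v_p, v_m — 7 in total.
From those, v_f — 8 in total.
No other element is forced below v_j by the given relations, so the count is 8.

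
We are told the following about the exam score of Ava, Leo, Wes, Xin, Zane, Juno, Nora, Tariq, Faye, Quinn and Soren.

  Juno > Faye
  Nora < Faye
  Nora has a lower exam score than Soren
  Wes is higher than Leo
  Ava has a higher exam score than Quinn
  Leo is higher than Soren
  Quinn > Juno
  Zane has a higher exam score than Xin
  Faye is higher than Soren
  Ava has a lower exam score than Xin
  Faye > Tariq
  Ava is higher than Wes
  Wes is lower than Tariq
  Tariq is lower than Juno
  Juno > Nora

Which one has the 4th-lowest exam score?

Chaining the given pairs: Nora < Soren < Leo < Wes < Tariq < Faye < Juno < Quinn < Ava < Xin < Zane.
The 4th smallest is Wes.

Wes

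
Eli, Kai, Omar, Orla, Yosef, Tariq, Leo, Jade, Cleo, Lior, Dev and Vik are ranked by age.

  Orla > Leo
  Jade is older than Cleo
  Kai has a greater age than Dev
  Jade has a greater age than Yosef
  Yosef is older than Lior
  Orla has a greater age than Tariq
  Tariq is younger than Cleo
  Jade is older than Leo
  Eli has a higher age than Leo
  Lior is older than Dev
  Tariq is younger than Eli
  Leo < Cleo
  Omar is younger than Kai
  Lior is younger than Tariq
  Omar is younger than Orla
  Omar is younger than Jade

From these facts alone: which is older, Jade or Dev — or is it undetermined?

Dev < Lior and Lior < Tariq give Dev < Tariq.
Then Tariq < Cleo extends the chain to Cleo.
With Cleo < Jade: Dev < Lior < Tariq < Cleo < Jade.
So Jade is older.

Jade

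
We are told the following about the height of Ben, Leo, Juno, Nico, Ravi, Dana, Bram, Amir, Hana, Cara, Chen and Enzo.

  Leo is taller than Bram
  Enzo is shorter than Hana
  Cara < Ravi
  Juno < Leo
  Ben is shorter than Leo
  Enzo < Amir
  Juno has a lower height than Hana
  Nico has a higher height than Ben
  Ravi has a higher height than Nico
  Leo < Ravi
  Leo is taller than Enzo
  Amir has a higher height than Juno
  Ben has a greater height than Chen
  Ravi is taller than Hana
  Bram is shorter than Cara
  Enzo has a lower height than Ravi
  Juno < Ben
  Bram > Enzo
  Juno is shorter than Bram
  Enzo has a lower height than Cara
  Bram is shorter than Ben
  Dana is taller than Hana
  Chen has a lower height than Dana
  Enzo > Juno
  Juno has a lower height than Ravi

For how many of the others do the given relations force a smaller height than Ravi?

Directly below Ravi: Juno, Enzo, Hana, Cara, Nico, Leo.
One step further: Bram, Ben (8 so far).
One step further: Chen (9 so far).
No other element is forced below Ravi by the given relations, so the count is 9.

9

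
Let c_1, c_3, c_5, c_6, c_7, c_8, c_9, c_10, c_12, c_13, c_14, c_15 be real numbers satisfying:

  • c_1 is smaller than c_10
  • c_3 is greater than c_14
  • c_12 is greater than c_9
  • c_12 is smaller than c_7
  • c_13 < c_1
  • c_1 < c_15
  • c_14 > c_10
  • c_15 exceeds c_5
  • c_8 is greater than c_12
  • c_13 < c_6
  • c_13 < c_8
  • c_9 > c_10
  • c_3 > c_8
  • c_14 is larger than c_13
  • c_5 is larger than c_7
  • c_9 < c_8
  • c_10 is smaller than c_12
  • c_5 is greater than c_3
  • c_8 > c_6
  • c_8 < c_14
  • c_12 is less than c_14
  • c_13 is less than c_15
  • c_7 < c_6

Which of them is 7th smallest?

c_6

The consecutive relations fix a unique order: c_13 < c_1 < c_10 < c_9 < c_12 < c_7 < c_6 < c_8 < c_14 < c_3 < c_5 < c_15.
Counting 7 from the smallest end gives c_6.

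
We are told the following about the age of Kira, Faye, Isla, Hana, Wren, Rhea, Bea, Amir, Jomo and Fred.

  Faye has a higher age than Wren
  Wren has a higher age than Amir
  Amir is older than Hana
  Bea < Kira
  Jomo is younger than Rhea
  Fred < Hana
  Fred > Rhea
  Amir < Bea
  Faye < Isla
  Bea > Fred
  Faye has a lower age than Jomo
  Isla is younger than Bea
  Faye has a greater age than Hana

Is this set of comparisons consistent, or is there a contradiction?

We have Faye < Jomo stated directly, yet also Jomo < Rhea < Fred < Hana < Amir < Wren < Faye by chaining the others — so Jomo < Faye. Contradiction.

inconsistent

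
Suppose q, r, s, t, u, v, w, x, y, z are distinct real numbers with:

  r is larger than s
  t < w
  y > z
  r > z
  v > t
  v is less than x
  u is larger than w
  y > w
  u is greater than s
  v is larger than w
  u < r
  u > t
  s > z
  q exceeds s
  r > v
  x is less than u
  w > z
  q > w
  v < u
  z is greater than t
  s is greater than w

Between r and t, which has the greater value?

t < z and z < w give t < w.
Then w < v extends the chain to v.
With v < x: t < z < w < v < x.
Then x < u extends the chain to u.
With u < r: t < z < w < v < x < u < r.
So t < r; r is the larger of the two.

r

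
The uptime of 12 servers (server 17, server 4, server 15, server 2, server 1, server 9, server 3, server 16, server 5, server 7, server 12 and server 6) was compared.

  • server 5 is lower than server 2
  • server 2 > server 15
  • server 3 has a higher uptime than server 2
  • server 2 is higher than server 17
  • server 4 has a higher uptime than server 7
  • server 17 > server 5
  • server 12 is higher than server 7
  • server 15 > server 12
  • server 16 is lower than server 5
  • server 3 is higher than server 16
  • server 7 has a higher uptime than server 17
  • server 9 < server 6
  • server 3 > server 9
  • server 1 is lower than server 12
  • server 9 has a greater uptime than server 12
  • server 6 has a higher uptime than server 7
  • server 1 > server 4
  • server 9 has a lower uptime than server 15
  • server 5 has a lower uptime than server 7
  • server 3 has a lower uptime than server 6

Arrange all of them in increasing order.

Nothing is placed below server 16, so it is least; from there server 16 < server 5; server 5 < server 17; server 17 < server 7; server 7 < server 4; server 4 < server 1; server 1 < server 12; server 12 < server 9; server 9 < server 15; server 15 < server 2; server 2 < server 3; server 3 < server 6, each given directly.

server 16 < server 5 < server 17 < server 7 < server 4 < server 1 < server 12 < server 9 < server 15 < server 2 < server 3 < server 6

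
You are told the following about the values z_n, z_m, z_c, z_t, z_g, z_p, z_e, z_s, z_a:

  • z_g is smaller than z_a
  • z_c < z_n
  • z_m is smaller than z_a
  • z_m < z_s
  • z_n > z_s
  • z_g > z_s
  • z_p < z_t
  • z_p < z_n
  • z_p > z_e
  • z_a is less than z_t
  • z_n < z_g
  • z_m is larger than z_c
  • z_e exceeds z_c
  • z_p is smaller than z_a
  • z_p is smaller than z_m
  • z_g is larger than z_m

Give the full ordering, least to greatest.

Nothing is placed below z_c, so it is least; from there z_c < z_e; z_e < z_p; z_p < z_m; z_m < z_s; z_s < z_n; z_n < z_g; z_g < z_a; z_a < z_t, each given directly.

z_c < z_e < z_p < z_m < z_s < z_n < z_g < z_a < z_t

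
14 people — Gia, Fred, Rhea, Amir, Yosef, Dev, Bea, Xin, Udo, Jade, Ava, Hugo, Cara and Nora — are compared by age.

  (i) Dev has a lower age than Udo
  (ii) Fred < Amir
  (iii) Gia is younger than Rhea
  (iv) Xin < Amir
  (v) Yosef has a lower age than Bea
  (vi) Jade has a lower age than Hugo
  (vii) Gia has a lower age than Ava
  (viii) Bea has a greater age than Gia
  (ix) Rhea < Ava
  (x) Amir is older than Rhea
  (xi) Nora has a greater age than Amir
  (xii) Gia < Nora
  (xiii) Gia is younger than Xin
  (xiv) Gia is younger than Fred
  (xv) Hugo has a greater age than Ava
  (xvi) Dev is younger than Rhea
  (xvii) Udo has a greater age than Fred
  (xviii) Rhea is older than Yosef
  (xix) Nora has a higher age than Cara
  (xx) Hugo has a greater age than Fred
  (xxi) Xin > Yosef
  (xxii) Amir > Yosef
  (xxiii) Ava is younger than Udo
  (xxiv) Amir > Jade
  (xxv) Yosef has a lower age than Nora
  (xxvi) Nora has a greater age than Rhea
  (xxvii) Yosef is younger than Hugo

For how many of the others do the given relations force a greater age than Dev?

Directly above Dev: Rhea, Udo.
One step further: Amir, Ava, Nora (5 so far).
One step further: Hugo (6 so far).
Nothing else is reachable above Dev; 6 in all.

6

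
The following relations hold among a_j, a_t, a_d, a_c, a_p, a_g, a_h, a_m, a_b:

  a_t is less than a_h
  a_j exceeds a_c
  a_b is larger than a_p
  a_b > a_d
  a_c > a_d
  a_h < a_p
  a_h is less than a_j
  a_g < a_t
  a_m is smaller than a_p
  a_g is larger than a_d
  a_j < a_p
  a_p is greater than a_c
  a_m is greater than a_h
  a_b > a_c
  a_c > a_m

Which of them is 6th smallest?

Piecing the relations together gives one ordering: a_d < a_g < a_t < a_h < a_m < a_c < a_j < a_p < a_b.
The 6th smallest is a_c.

a_c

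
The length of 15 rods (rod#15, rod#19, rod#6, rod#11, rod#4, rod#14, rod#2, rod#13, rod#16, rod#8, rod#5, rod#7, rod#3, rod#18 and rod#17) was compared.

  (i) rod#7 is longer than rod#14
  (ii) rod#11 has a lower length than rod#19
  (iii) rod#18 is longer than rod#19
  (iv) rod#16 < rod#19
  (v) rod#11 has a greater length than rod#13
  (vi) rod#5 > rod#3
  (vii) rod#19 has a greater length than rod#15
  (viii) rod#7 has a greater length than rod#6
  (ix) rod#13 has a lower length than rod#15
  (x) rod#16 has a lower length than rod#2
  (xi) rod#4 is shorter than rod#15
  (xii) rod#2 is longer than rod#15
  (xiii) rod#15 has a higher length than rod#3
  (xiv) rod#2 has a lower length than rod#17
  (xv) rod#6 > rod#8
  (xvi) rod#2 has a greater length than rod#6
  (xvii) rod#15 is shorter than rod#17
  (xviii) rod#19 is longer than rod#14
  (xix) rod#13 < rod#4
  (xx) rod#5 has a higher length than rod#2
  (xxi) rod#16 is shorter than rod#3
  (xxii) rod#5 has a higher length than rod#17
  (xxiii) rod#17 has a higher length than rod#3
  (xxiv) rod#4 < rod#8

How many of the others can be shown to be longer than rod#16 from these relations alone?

Directly above rod#16: rod#3, rod#2, rod#19.
One step further: rod#15, rod#17, rod#5, rod#18 (7 so far).
Nothing else is reachable above rod#16; 7 in all.

7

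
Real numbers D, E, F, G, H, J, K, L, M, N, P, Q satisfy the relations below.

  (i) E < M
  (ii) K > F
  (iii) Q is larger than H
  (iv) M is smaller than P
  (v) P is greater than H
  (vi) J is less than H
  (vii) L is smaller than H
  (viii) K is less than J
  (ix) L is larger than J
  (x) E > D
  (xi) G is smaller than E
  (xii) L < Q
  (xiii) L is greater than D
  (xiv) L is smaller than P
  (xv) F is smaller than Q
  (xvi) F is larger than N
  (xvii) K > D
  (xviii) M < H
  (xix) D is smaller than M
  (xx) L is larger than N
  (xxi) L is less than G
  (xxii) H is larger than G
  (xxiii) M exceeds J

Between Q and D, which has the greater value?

Q

Following the relations from D: D < K < J < L < G < E < M < H < Q.
So D < Q; Q is the larger of the two.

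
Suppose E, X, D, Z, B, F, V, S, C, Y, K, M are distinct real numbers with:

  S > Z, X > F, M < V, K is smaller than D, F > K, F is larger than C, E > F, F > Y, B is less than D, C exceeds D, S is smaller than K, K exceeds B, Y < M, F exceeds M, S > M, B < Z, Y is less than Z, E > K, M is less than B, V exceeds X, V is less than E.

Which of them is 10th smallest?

The consecutive relations fix a unique order: Y < M < B < Z < S < K < D < C < F < X < V < E.
The 10th smallest is X.

X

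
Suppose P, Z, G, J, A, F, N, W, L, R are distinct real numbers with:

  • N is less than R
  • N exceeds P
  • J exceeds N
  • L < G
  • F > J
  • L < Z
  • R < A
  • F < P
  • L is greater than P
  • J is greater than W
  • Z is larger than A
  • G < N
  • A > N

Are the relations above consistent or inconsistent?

We have N < J stated directly, yet also J < F < P < L < G < N by chaining the others — so J < N. Contradiction.

inconsistent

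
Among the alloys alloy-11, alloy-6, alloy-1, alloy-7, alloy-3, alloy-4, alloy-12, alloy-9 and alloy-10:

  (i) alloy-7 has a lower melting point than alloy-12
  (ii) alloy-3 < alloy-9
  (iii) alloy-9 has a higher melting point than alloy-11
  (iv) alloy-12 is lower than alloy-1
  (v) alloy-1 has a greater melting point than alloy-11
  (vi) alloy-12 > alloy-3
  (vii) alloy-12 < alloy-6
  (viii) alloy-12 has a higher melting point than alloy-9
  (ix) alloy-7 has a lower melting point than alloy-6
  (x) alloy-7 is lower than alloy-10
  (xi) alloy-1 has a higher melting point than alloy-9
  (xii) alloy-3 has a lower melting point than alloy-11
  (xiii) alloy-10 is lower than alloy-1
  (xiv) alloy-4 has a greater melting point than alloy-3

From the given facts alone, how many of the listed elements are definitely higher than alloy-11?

Directly above alloy-11: alloy-9, alloy-1.
One step further: alloy-12 (3 so far).
One step further: alloy-6 (4 so far).
Nothing else is reachable above alloy-11; 4 in all.

4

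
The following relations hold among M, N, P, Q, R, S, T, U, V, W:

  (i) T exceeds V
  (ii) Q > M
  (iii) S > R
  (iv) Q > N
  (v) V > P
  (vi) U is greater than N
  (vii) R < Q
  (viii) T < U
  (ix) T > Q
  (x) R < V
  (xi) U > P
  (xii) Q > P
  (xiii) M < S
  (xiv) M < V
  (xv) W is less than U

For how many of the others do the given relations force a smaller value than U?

8

The elements the relations force below U are M, W, N, P, R, Q, V, T — no chain reaches any other.
That is 8.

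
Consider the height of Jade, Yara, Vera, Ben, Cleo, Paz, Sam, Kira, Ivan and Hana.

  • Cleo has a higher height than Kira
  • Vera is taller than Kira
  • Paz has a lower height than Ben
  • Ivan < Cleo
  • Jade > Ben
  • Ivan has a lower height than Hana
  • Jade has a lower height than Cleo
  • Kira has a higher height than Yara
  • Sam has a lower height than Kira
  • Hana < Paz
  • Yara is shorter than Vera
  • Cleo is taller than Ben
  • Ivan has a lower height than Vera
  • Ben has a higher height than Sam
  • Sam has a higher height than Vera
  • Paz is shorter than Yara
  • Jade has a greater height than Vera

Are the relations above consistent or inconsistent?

Chaining the given relations yields Kira < Vera < Sam, so Kira < Sam. But one relation states Sam < Kira. These cannot both hold.

inconsistent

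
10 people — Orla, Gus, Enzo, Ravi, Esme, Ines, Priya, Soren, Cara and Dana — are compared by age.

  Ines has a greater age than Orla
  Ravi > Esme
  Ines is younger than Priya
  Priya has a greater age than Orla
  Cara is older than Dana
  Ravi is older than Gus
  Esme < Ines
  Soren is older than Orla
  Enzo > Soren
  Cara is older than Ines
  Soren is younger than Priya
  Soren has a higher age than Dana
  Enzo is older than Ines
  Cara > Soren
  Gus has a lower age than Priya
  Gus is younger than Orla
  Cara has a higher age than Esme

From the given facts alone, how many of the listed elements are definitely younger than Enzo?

Directly below Enzo: Ines, Soren.
One step further: Esme, Dana, Orla (5 so far).
One step further: Gus (6 so far).
Nothing else is reachable below Enzo; 6 in all.

6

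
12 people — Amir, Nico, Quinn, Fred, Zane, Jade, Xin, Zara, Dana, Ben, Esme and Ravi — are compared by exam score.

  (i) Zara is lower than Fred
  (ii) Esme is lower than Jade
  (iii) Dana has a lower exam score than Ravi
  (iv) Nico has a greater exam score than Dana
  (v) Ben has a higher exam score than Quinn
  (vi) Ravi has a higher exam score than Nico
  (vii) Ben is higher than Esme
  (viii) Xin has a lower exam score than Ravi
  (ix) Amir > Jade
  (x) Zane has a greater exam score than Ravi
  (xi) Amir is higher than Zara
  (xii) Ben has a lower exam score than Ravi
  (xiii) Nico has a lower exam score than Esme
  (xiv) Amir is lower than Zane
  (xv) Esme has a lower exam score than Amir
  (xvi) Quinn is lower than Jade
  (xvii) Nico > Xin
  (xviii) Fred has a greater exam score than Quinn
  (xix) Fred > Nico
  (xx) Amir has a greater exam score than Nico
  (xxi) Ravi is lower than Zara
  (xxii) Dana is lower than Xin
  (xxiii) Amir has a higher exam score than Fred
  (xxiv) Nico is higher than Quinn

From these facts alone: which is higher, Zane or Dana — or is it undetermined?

Zane

The relevant relations are Dana < Nico; Nico < Esme; Esme < Ben; Ben < Ravi; Ravi < Zara; Zara < Fred; Fred < Amir; Amir < Zane.
Chaining these gives Dana < Nico < Esme < Ben < Ravi < Zara < Fred < Amir < Zane.
So Zane is higher.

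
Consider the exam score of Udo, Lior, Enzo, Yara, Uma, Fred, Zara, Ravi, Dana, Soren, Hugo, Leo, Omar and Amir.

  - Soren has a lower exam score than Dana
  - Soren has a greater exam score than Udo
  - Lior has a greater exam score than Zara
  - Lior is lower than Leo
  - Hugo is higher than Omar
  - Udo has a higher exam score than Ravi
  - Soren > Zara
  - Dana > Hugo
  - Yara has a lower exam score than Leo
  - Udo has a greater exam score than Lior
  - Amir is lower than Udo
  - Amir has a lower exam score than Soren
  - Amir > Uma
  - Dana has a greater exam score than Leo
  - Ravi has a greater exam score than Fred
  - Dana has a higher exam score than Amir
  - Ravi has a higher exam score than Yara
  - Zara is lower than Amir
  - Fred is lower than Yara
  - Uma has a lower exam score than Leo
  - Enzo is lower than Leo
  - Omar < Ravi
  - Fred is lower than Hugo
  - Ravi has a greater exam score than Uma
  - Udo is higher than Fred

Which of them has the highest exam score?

Dana

Enzo is not greatest since Enzo < Leo; Fred is not greatest since Fred < Yara; Zara is not greatest since Zara < Amir; Yara is not greatest since Yara < Leo; Omar is not greatest since Omar < Ravi; Uma is not greatest since Uma < Leo; Lior is not greatest since Lior < Udo; Hugo is not greatest since Hugo < Dana; Ravi is not greatest since Ravi < Udo; Amir is not greatest since Amir < Udo; Leo is not greatest since Leo < Dana; Udo is not greatest since Udo < Soren; Soren is not greatest since Soren < Dana.
Only Dana has nothing above it, so Dana is the highest exam score.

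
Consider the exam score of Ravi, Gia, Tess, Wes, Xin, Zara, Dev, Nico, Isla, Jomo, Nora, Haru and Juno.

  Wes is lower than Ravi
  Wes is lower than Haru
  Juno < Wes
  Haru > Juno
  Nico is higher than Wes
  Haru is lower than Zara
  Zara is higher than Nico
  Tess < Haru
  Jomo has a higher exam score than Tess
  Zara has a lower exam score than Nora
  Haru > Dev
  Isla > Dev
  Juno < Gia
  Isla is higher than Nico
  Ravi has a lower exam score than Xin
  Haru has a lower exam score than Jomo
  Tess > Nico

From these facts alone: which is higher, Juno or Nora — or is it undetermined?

Juno < Wes and Wes < Nico give Juno < Nico.
Then Nico < Tess extends the chain to Tess.
With Tess < Haru: Juno < Wes < Nico < Tess < Haru.
With Haru < Zara: Juno < Wes < Nico < Tess < Haru < Zara.
With Zara < Nora: Juno < Wes < Nico < Tess < Haru < Zara < Nora.
So Nora is higher.

Nora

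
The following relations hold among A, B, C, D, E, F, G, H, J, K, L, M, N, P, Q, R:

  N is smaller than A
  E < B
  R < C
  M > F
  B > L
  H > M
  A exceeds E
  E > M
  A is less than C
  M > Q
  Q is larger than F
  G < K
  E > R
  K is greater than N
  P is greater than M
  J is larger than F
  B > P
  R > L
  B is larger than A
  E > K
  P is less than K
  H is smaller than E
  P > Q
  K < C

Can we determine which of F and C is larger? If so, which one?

The relevant relations are F < Q; Q < M; M < P; P < K; K < E; E < A; A < C.
Together: F < Q < M < P < K < E < A < C.
So C is larger.

C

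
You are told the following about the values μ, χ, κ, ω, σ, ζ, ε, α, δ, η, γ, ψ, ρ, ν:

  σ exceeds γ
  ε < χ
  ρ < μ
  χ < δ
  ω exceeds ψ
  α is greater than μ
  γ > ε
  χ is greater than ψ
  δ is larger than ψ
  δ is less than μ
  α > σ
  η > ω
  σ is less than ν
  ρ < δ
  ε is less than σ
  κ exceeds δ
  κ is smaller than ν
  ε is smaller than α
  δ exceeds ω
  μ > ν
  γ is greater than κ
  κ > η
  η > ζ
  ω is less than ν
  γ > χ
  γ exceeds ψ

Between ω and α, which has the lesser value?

ω

ω < η and η < κ give ω < κ.
With κ < γ: ω < η < κ < γ.
With γ < σ: ω < η < κ < γ < σ.
With σ < ν: ω < η < κ < γ < σ < ν.
With ν < μ: ω < η < κ < γ < σ < ν < μ.
With μ < α: ω < η < κ < γ < σ < ν < μ < α.
So ω < α; ω is the smaller of the two.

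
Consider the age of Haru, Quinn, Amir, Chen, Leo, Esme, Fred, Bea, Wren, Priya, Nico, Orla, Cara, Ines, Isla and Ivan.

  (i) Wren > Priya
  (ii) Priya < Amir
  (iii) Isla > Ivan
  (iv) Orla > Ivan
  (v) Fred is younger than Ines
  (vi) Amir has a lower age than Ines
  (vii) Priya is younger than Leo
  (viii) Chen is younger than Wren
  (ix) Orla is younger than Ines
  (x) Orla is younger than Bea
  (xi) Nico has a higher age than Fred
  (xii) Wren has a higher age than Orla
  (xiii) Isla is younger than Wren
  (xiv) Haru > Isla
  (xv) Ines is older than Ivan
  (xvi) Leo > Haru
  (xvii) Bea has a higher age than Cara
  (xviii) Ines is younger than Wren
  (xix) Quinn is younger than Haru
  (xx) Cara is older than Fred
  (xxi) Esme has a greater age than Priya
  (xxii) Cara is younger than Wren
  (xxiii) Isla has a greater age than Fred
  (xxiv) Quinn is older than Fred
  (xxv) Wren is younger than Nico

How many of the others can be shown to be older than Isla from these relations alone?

Directly above Isla: Wren, Haru.
One step further: Leo, Nico (4 so far).
No other element is forced above Isla by the given relations, so the count is 4.

4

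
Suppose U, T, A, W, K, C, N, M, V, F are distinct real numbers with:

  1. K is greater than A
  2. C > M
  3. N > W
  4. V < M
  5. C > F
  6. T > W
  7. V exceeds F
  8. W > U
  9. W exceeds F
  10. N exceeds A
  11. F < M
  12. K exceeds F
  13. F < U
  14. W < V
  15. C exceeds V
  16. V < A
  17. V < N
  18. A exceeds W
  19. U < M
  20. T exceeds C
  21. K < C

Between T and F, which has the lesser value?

F < U and U < W give F < W.
Then W < V extends the chain to V.
With V < A: F < U < W < V < A.
With A < K: F < U < W < V < A < K.
With K < C: F < U < W < V < A < K < C.
Then C < T extends the chain to T.
So F < T; F is the smaller of the two.

F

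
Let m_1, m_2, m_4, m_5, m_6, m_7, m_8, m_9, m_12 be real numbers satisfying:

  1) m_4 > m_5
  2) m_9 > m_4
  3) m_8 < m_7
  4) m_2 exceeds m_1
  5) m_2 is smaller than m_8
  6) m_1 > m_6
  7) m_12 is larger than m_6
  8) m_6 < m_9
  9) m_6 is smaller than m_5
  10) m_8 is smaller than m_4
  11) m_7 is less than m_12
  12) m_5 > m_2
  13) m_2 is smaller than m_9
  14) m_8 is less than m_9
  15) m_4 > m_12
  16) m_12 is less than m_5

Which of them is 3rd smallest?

m_2

The consecutive relations fix a unique order: m_6 < m_1 < m_2 < m_8 < m_7 < m_12 < m_5 < m_4 < m_9.
Counting 3 from the smallest end gives m_2.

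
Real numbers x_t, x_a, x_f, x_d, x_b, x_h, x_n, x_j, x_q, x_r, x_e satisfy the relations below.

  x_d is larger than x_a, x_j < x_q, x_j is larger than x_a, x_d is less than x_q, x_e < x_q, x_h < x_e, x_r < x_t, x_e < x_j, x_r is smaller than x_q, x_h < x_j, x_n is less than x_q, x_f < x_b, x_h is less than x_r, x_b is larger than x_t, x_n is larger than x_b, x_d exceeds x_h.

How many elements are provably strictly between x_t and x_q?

The relations place x_t below x_q. An element lies strictly between them when it is forced above x_t and also forced below x_q.
Above x_t: {x_b, x_n}. Below x_q: {x_h, x_f, x_a, x_d, x_r, x_e, x_b, x_n, x_j}.
Intersection: {x_b, x_n} — 2.

2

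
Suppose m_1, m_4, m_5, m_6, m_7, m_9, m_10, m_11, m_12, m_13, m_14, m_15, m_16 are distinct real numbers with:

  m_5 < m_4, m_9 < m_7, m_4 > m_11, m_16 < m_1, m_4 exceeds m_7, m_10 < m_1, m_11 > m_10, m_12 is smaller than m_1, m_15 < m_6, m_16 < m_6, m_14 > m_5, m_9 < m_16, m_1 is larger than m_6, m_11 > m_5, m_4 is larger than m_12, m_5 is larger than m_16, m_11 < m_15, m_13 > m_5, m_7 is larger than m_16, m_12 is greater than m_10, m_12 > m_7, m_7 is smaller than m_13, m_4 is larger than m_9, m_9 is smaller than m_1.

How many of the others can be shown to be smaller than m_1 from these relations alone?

The elements the relations force below m_1 are m_9, m_10, m_16, m_5, m_11, m_15, m_6, m_7, m_12 — no chain reaches any other.
That is 9.

9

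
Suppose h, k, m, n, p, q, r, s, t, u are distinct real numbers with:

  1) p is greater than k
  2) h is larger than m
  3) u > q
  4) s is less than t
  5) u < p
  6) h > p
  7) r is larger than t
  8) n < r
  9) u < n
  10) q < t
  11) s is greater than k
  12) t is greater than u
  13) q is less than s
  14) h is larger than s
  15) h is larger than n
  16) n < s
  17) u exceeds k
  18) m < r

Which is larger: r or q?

q < u and u < n give q < n.
With n < s: q < u < n < s.
With s < t: q < u < n < s < t.
Then t < r extends the chain to r.
So q < r; r is the larger of the two.

r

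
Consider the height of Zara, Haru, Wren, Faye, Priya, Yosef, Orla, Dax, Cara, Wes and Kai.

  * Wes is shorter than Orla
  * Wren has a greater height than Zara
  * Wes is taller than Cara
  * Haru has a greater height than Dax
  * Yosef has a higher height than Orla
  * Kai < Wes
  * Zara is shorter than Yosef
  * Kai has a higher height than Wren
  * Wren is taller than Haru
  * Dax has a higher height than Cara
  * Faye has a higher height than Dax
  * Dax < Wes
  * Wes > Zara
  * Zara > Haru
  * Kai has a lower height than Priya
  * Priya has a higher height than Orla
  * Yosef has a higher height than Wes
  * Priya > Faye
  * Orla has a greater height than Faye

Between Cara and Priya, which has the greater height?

Cara < Dax and Dax < Haru give Cara < Haru.
Then Haru < Zara extends the chain to Zara.
Then Zara < Wren extends the chain to Wren.
Then Wren < Kai extends the chain to Kai.
Then Kai < Wes extends the chain to Wes.
With Wes < Orla: Cara < Dax < Haru < Zara < Wren < Kai < Wes < Orla.
Then Orla < Priya extends the chain to Priya.
So Cara < Priya; Priya is the taller of the two.

Priya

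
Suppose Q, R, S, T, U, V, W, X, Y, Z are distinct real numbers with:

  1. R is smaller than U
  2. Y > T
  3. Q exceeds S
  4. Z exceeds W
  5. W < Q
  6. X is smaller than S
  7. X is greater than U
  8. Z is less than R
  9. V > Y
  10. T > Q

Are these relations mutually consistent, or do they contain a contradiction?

Every relation is compatible with W < Z < R < U < X < S < Q < T < Y < V; the set is consistent.

consistent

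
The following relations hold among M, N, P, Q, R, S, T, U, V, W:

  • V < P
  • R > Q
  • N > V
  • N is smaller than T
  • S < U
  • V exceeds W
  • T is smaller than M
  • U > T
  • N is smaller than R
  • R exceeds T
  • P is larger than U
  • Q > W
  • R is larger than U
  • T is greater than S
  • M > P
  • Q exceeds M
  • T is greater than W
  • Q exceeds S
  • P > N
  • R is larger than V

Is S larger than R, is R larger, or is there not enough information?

S < T and T < U give S < U.
With U < P: S < T < U < P.
Then P < M extends the chain to M.
With M < Q: S < T < U < P < M < Q.
With Q < R: S < T < U < P < M < Q < R.
So R is larger.

R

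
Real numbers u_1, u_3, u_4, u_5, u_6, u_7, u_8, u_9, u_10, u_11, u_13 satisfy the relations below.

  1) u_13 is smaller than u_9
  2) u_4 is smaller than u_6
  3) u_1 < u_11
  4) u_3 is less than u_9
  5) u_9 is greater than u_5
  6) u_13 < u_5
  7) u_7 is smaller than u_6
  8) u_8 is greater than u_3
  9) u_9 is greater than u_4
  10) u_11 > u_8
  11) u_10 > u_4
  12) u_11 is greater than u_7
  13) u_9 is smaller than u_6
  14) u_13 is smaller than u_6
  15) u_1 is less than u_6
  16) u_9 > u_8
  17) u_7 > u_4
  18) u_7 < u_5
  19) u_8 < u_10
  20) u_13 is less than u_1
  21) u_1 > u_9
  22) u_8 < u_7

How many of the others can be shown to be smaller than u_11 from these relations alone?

8

From u_11 the given relations immediately reach u_8, u_7, u_1.
From those, u_3, u_4, u_13, u_9 — 7 in total.
From those, u_5 — 8 in total.
No other element is forced below u_11 by the given relations, so the count is 8.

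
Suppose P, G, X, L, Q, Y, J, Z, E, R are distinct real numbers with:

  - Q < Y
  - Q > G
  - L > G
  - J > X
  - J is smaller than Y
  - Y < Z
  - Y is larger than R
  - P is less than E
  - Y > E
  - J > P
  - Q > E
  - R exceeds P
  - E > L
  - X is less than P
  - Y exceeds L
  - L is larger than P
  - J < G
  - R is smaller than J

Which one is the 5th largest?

L

Chaining the given pairs: X < P < R < J < G < L < E < Q < Y < Z.
Counting 5 from the largest end gives L.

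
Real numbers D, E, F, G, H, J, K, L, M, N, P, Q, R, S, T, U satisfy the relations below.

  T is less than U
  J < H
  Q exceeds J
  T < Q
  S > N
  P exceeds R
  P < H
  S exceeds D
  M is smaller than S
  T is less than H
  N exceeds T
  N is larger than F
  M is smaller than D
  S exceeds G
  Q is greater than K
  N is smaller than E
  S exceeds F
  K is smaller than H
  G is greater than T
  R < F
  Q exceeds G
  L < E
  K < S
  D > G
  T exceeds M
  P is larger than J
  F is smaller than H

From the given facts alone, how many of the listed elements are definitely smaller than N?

From N the given relations immediately reach F, T.
From those, R, M — 4 in total.
Nothing else is reachable below N; 4 in all.

4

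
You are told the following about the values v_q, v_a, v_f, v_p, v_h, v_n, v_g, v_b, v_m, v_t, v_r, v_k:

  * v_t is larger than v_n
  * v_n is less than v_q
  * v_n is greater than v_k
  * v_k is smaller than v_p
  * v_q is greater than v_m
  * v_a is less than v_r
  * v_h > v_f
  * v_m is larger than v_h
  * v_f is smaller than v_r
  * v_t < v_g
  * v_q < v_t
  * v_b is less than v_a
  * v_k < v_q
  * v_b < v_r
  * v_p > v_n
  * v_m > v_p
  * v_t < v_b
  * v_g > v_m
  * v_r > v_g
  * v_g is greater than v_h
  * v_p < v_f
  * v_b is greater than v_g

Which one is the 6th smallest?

Chaining the given pairs: v_k < v_n < v_p < v_f < v_h < v_m < v_q < v_t < v_g < v_b < v_a < v_r.
The 6th smallest is v_m.

v_m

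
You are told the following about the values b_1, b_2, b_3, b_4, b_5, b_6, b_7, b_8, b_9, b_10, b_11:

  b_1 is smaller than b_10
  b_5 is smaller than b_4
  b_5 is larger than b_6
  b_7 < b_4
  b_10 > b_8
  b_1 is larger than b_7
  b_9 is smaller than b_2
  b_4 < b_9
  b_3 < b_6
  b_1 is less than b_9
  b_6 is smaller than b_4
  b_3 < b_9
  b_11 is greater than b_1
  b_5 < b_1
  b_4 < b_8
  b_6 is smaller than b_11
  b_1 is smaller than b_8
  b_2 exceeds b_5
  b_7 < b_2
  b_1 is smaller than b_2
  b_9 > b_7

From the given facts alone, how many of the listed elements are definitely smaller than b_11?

5

The elements the relations force below b_11 are b_7, b_3, b_6, b_5, b_1 — no chain reaches any other.
That is 5.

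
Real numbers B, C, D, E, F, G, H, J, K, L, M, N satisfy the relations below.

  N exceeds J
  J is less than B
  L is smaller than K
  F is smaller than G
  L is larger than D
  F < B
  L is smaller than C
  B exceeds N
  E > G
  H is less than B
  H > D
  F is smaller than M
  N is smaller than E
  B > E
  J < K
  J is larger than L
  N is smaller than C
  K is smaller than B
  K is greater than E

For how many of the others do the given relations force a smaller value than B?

The elements the relations force below B are D, L, F, G, J, N, E, K, H — no chain reaches any other.
That is 9.

9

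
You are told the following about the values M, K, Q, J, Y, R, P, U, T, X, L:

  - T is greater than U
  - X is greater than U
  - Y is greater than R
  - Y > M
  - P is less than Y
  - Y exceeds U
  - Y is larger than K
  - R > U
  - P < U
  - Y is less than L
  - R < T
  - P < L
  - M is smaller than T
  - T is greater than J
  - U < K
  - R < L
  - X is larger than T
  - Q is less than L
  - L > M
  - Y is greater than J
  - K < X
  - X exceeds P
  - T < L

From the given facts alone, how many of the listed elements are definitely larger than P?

Directly above P: U, Y, L, X.
One step further: K, R, T (7 so far).
No other element is forced above P by the given relations, so the count is 7.

7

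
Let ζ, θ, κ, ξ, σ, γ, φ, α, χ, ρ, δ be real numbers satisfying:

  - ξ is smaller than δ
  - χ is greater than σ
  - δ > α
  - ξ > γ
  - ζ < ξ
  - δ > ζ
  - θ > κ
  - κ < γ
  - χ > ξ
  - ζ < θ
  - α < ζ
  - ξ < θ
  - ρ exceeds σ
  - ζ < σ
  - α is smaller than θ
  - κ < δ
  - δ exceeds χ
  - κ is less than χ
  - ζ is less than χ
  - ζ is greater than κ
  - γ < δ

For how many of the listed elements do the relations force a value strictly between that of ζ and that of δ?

3

Chaining upward from ζ reaches: σ, ξ, ρ, θ, χ.
Chaining downward from δ reaches: κ, α, γ, σ, ξ, χ.
Strictly between ζ and δ are those in both lists: σ, ξ, χ — 3 elements.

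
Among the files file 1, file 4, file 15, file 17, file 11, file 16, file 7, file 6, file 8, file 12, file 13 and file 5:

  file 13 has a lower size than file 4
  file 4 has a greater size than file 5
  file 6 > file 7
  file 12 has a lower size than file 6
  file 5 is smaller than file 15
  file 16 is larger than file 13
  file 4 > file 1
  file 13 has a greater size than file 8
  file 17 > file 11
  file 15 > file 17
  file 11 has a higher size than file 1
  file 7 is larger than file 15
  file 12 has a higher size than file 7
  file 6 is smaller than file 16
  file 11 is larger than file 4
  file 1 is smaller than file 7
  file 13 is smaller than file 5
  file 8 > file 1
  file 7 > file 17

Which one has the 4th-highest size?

file 7

The consecutive relations fix a unique order: file 1 < file 8 < file 13 < file 5 < file 4 < file 11 < file 17 < file 15 < file 7 < file 12 < file 6 < file 16.
Counting 4 from the largest end gives file 7.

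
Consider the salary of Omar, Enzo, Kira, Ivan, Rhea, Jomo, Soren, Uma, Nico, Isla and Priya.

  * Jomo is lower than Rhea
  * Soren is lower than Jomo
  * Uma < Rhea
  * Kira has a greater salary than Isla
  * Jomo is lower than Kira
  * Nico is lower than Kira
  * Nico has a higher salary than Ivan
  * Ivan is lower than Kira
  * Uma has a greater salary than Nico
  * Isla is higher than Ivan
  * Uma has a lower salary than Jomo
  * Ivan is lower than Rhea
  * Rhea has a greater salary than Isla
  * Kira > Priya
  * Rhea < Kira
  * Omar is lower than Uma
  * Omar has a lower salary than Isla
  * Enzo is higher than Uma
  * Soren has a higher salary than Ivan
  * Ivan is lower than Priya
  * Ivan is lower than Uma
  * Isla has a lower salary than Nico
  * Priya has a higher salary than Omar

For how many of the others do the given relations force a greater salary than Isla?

6

The elements the relations force above Isla are Nico, Uma, Jomo, Rhea, Enzo, Kira — no chain reaches any other.
That is 6.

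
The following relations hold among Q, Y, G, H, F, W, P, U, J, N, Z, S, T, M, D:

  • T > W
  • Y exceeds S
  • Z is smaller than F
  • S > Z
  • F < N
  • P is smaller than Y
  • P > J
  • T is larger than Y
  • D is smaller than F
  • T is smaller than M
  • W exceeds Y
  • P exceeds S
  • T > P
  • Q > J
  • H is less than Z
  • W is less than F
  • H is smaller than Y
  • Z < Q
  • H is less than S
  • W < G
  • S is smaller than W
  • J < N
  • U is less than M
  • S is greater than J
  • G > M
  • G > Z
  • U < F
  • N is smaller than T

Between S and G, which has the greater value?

S < P < Y < W < F < N < T < M < G, by transitivity through P, Y, W, F, N, T, M.
So S < G; G is the larger of the two.

G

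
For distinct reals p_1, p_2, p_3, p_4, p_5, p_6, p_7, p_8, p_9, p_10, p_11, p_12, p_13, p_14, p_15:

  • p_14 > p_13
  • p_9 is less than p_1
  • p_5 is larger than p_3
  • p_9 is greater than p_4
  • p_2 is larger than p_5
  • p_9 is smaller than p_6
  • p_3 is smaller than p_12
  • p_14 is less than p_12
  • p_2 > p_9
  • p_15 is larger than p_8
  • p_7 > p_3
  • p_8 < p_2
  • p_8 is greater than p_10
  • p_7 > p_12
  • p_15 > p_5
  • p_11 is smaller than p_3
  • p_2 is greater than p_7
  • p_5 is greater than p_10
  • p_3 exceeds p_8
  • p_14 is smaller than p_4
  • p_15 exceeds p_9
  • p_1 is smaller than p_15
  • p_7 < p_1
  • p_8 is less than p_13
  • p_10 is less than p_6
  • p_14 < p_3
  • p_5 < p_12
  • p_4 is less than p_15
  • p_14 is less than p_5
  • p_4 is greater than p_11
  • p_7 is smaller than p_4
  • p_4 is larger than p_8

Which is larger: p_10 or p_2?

Link the given pairs in sequence: p_10 < p_8; p_8 < p_13; p_13 < p_14; p_14 < p_3; p_3 < p_5; p_5 < p_12; p_12 < p_7; p_7 < p_4; p_4 < p_9; p_9 < p_2.
Together: p_10 < p_8 < p_13 < p_14 < p_3 < p_5 < p_12 < p_7 < p_4 < p_9 < p_2.
So p_10 < p_2; p_2 is the larger of the two.

p_2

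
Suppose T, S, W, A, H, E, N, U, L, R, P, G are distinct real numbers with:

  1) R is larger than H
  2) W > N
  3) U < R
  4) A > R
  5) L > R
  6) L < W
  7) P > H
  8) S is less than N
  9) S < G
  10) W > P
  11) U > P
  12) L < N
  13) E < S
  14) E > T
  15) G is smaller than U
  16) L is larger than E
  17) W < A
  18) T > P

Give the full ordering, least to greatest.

H < P < T < E < S < G < U < R < L < N < W < A

The consecutive links are each given: H < P; P < T; T < E; E < S; S < G; G < U; U < R; R < L; L < N; N < W; W < A.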